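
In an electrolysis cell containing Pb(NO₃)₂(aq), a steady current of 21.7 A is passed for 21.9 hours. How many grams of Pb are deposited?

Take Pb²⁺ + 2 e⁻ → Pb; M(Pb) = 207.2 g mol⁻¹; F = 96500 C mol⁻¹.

1840 g

Q = I·t = 21.70 A × 78840 s = 1711000 C.
n(e⁻) = Q/F = 1711000 / 96500 = 17.73 mol.
Pb²⁺ + 2 e⁻ → Pb, so n(Pb) = n(e⁻)/2 = 8.864 mol.
m = n·M = 8.864 × 207.2 = 1840 g.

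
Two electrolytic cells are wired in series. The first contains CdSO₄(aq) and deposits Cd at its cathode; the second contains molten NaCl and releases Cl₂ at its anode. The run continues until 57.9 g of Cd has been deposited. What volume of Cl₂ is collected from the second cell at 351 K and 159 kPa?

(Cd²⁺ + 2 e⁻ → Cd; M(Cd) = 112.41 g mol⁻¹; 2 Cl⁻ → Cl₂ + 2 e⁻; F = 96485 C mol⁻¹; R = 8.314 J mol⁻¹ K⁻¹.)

n(Cd) = 57.9 / 112.41 = 0.5151 mol, so n(e⁻) = 2 × 0.5151 = 1.030 mol.
The cells are in series, so the same 1.030 mol of electrons passes through the second cell.
2 Cl⁻ → Cl₂ + 2 e⁻ — 2 mol e⁻ per mol Cl₂, so n(Cl₂) = 1.030/2 = 0.5151 mol.
V = nRT/P = (0.5151 × 8.314 × 351) / (159 × 10³) = 0.00945 m³ = 9.45 L.

9.45 L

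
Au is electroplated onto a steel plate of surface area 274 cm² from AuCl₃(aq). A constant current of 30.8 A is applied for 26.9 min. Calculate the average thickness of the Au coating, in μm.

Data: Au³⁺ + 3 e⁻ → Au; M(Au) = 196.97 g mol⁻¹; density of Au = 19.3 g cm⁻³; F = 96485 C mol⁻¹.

64.0 μm

Q = I·t = 30.80 × 1614.0 = 49710 C; n(e⁻) = 0.5152 mol.
n(Au) = n(e⁻)/3 = 0.1717 mol, so m = 0.1717 × 196.97 = 33.83 g.
Volume = m/ρ = 33.83 / 19.3 = 1.753 cm³.
Thickness = V/A = 1.753 / 274 = 0.00640 cm = 64.0 μm.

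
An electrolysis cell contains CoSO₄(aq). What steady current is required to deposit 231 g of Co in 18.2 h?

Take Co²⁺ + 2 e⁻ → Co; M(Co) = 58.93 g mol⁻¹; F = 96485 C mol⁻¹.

11.5 A

n(Co) = 231 / 58.93 = 3.920 mol.
n(e⁻) = 2 × 3.920 = 7.840 mol.
Q = n(e⁻)·F = 7.840 × 96485 = 756400 C.
I = Q/t = 756400 / 65520 s = 11.5 A.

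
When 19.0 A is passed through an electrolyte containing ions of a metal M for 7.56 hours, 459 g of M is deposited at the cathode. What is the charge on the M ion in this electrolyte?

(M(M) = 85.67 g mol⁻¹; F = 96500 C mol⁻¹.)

+1

Q = I·t = 19.00 A × 27216 s = 517100 C, so n(e⁻) = 517100/96500 = 5.359 mol.
n(M) deposited = 459 / 85.67 = 5.358 mol.
Electrons per atom = n(e⁻)/n(M) = 5.359 / 5.358 = 1.00 ≈ 1, so the ion is M⁺.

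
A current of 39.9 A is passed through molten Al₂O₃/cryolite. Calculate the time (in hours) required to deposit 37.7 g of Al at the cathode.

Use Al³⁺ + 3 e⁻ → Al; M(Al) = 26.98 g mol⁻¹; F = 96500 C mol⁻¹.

2.82 h

n(Al) = m/M = 37.7 / 26.98 = 1.397 mol.
Each Al atom requires 3 electrons, so n(e⁻) = 3 × 1.397 = 4.192 mol.
Q = n(e⁻)·F = 4.192 × 96500 = 404500 C.
t = Q/I = 404500 / 39.90 A = 10140 s = 2.82 h.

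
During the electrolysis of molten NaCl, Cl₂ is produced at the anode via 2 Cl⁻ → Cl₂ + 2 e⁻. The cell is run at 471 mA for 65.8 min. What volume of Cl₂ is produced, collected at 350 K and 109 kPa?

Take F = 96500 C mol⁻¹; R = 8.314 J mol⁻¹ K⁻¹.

0.257 L

Q = I·t = 0.4710 A × 3948.0 s = 1860 C.
n(e⁻) = Q/F = 1860 / 96500 = 0.01927 mol.
2 electrons are transferred per Cl₂ molecule, so n(Cl₂) = 0.01927 / 2 = 0.009635 mol.
V = nRT/P = (0.009635 × 8.314 × 350) / (109 × 10³ Pa) = 2.57 × 10⁻⁴ m³ = 0.257 L.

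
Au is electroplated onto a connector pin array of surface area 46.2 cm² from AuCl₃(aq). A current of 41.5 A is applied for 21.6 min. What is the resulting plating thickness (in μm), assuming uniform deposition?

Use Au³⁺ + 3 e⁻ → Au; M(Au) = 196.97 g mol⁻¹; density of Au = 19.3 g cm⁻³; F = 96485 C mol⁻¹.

410 μm

Q = I·t = 41.50 × 1296.0 = 53780 C; n(e⁻) = 0.5574 mol.
n(Au) = n(e⁻)/3 = 0.1858 mol, so m = 0.1858 × 196.97 = 36.60 g.
Volume = m/ρ = 36.60 / 19.3 = 1.896 cm³.
Thickness = V/A = 1.896 / 46.2 = 0.0410 cm = 410 μm.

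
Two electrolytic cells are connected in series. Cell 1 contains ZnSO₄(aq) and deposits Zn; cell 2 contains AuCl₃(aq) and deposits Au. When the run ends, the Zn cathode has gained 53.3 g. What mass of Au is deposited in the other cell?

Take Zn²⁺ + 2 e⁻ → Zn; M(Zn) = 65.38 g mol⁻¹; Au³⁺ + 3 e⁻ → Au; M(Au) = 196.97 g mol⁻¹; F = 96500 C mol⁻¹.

107 g

n(Zn) = 53.3 / 65.38 = 0.8152 mol.
Since Zn²⁺ + 2 e⁻ → Zn, n(e⁻) passed = 2 × 0.8152 = 1.630 mol.
Cells in series carry the same charge, so the same 1.630 mol of electrons passes through cell 2.
Au³⁺ + 3 e⁻ → Au, so n(Au) = 1.630 / 3 = 0.5435 mol.
m(Au) = 0.5435 × 196.97 = 107 g.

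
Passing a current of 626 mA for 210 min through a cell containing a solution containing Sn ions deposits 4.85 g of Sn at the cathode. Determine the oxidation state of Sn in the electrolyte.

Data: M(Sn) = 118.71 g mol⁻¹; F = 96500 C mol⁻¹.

+2

Q = I·t = 0.6260 A × 12600 s = 7888 C, so n(e⁻) = 7888/96500 = 0.08174 mol.
n(Sn) deposited = 4.85 / 118.71 = 0.04086 mol.
Electrons per atom = n(e⁻)/n(Sn) = 0.08174 / 0.04086 = 2.00 ≈ 2, so the ion is Sn²⁺.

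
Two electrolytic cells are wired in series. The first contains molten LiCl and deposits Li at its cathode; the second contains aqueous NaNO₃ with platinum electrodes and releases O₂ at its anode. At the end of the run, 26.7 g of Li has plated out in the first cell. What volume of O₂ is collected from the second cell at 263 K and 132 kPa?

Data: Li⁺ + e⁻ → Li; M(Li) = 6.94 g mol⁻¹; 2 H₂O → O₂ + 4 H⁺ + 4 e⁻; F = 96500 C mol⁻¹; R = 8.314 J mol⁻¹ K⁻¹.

n(Li) = 26.7 / 6.94 = 3.847 mol, so n(e⁻) = 1 × 3.847 = 3.847 mol.
The cells are in series, so the same 3.847 mol of electrons passes through the second cell.
2 H₂O → O₂ + 4 H⁺ + 4 e⁻ — 4 mol e⁻ per mol O₂, so n(O₂) = 3.847/4 = 0.9618 mol.
V = nRT/P = (0.9618 × 8.314 × 263) / (132 × 10³) = 0.0159 m³ = 15.9 L.

15.9 L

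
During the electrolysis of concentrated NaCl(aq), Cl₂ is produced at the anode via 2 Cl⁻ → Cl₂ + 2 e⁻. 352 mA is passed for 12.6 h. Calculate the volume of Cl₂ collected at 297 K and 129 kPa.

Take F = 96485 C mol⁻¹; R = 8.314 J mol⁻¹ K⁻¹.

1.58 L

Q = I·t = 0.3520 A × 45360 s = 15970 C.
n(e⁻) = Q/F = 15970 / 96485 = 0.1655 mol.
2 electrons are transferred per Cl₂ molecule, so n(Cl₂) = 0.1655 / 2 = 0.08274 mol.
V = nRT/P = (0.08274 × 8.314 × 297) / (129 × 10³ Pa) = 0.00158 m³ = 1.58 L.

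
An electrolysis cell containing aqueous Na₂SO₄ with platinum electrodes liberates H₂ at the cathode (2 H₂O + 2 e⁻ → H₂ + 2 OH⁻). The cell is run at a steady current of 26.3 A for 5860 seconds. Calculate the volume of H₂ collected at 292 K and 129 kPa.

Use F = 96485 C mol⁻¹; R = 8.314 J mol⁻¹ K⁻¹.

15.0 L

Q = I·t = 26.30 A × 5860.0 s = 154100 C.
n(e⁻) = Q/F = 154100 / 96485 = 1.597 mol.
2 electrons are transferred per H₂ molecule, so n(H₂) = 1.597 / 2 = 0.7987 mol.
V = nRT/P = (0.7987 × 8.314 × 292) / (129 × 10³ Pa) = 0.0150 m³ = 15.0 L.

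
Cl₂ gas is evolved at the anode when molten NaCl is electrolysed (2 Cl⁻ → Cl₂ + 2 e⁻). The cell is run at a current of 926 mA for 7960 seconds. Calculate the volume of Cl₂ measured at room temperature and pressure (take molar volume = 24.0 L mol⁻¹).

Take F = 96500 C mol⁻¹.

0.917 L

Q = I·t = 0.9260 A × 7960.0 s = 7371 C.
n(e⁻) = Q/F = 7371 / 96500 = 0.07638 mol.
2 electrons are transferred per Cl₂ molecule, so n(Cl₂) = 0.07638 / 2 = 0.03819 mol.
V = n × V_m = 0.03819 × 24.0 = 0.917 L.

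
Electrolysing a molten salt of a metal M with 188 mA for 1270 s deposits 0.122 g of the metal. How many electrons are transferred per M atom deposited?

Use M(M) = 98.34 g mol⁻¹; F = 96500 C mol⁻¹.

Q = I·t = 0.1880 A × 1270.0 s = 238.8 C, so n(e⁻) = 238.8/96500 = 0.002474 mol.
n(M) deposited = 0.122 / 98.34 = 0.001241 mol.
Electrons per atom = n(e⁻)/n(M) = 0.002474 / 0.001241 = 1.99 ≈ 2, so the ion is M²⁺.

2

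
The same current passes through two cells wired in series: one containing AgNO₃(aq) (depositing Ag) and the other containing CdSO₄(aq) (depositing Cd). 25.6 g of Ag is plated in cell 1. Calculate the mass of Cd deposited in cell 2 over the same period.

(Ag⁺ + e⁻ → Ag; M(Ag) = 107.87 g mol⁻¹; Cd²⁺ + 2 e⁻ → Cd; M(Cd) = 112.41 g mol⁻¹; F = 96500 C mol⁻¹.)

13.3 g

n(Ag) = 25.6 / 107.87 = 0.2373 mol.
Since Ag⁺ + e⁻ → Ag, n(e⁻) passed = 1 × 0.2373 = 0.2373 mol.
Cells in series carry the same charge, so the same 0.2373 mol of electrons passes through cell 2.
Cd²⁺ + 2 e⁻ → Cd, so n(Cd) = 0.2373 / 2 = 0.1187 mol.
m(Cd) = 0.1187 × 112.41 = 13.3 g.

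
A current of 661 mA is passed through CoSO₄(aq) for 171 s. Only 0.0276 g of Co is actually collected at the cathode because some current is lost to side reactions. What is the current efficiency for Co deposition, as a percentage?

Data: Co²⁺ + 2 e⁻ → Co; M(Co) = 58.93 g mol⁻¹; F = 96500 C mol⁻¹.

Q = I·t = 0.6610 × 171.00 = 113.0 C; n(e⁻) = 113.0/96500 = 0.001171 mol.
Theoretical n(Co) = n(e⁻)/2 = 0.0005857 mol, i.e. m_theo = 0.0005857 × 58.93 = 0.03451 g.
Efficiency = m_actual / m_theo = 0.0276 / 0.03451 = 80.0 %.

80.0 %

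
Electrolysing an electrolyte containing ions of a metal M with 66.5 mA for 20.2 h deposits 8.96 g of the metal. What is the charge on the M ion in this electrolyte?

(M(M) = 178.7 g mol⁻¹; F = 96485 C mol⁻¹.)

Q = I·t = 0.06650 A × 72720 s = 4836 C, so n(e⁻) = 4836/96485 = 0.05012 mol.
n(M) deposited = 8.96 / 178.7 = 0.05014 mol.
Electrons per atom = n(e⁻)/n(M) = 0.05012 / 0.05014 = 1.00 ≈ 1, so the ion is M⁺.

+1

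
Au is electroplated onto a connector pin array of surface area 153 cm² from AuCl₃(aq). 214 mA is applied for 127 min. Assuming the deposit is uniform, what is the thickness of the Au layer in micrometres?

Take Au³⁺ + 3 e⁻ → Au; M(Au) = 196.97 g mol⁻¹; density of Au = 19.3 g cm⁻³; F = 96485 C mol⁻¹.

Q = I·t = 0.2140 × 7620.0 = 1631 C; n(e⁻) = 0.01690 mol.
n(Au) = n(e⁻)/3 = 0.005634 mol, so m = 0.005634 × 196.97 = 1.110 g.
Volume = m/ρ = 1.110 / 19.3 = 0.05750 cm³.
Thickness = V/A = 0.05750 / 153 = 3.76 × 10⁻⁴ cm = 3.76 μm.

3.76 μm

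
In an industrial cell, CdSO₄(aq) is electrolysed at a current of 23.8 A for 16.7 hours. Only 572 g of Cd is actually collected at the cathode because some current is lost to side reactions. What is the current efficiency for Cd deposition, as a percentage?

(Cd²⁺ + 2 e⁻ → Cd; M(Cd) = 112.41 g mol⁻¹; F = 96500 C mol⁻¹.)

68.6 %

Q = I·t = 23.80 × 60120 = 1431000 C; n(e⁻) = 1431000/96500 = 14.83 mol.
Theoretical n(Cd) = n(e⁻)/2 = 7.414 mol, i.e. m_theo = 7.414 × 112.41 = 833.4 g.
Efficiency = m_actual / m_theo = 572 / 833.4 = 68.6 %.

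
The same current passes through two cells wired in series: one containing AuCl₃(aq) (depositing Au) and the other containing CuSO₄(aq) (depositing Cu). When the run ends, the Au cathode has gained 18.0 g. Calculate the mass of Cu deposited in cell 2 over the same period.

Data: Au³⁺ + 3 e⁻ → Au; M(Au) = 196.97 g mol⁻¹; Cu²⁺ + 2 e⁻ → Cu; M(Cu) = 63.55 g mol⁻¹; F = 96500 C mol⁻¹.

8.71 g

n(Au) = 18.0 / 196.97 = 0.09138 mol.
Since Au³⁺ + 3 e⁻ → Au, n(e⁻) passed = 3 × 0.09138 = 0.2742 mol.
Cells in series carry the same charge, so the same 0.2742 mol of electrons passes through cell 2.
Cu²⁺ + 2 e⁻ → Cu, so n(Cu) = 0.2742 / 2 = 0.1371 mol.
m(Cu) = 0.1371 × 63.55 = 8.71 g.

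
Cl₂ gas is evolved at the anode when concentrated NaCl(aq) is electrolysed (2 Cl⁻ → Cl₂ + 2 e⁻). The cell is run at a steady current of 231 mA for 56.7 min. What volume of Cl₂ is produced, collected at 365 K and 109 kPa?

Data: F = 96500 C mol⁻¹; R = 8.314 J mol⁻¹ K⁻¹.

Q = I·t = 0.2310 A × 3402.0 s = 785.9 C.
n(e⁻) = Q/F = 785.9 / 96500 = 0.008144 mol.
2 electrons are transferred per Cl₂ molecule, so n(Cl₂) = 0.008144 / 2 = 0.004072 mol.
V = nRT/P = (0.004072 × 8.314 × 365) / (109 × 10³ Pa) = 1.13 × 10⁻⁴ m³ = 0.113 L.

0.113 L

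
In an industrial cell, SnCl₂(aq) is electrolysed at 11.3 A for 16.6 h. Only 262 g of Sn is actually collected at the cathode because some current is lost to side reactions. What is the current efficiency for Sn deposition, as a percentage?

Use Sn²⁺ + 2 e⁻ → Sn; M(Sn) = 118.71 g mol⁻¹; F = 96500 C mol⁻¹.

63.1 %

Q = I·t = 11.30 × 59760 = 675300 C; n(e⁻) = 675300/96500 = 6.998 mol.
Theoretical n(Sn) = n(e⁻)/2 = 3.499 mol, i.e. m_theo = 3.499 × 118.71 = 415.4 g.
Efficiency = m_actual / m_theo = 262 / 415.4 = 63.1 %.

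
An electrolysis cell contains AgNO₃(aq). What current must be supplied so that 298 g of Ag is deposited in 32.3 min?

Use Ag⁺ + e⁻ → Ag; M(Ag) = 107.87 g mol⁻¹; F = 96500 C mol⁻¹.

n(Ag) = 298 / 107.87 = 2.763 mol.
n(e⁻) = 1 × 2.763 = 2.763 mol.
Q = n(e⁻)·F = 2.763 × 96500 = 266600 C.
I = Q/t = 266600 / 1938.0 s = 138 A.

138 A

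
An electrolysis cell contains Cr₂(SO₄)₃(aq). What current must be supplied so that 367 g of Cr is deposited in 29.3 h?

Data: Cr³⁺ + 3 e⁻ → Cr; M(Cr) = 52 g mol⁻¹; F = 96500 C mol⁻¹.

19.4 A

n(Cr) = 367 / 52 = 7.058 mol.
n(e⁻) = 3 × 7.058 = 21.17 mol.
Q = n(e⁻)·F = 21.17 × 96500 = 2043000 C.
I = Q/t = 2043000 / 105480 s = 19.4 A.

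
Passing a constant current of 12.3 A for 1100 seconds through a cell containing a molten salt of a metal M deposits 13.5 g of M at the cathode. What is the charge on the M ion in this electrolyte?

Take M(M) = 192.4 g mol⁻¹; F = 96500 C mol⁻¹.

Q = I·t = 12.30 A × 1100.0 s = 13530 C, so n(e⁻) = 13530/96500 = 0.1402 mol.
n(M) deposited = 13.5 / 192.4 = 0.07017 mol.
Electrons per atom = n(e⁻)/n(M) = 0.1402 / 0.07017 = 2.00 ≈ 2, so the ion is M²⁺.

+2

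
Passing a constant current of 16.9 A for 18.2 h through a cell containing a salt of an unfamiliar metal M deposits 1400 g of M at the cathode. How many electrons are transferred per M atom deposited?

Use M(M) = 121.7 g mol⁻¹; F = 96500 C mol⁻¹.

1

Q = I·t = 16.90 A × 65520 s = 1107000 C, so n(e⁻) = 1107000/96500 = 11.47 mol.
n(M) deposited = 1400 / 121.7 = 11.50 mol.
Electrons per atom = n(e⁻)/n(M) = 11.47 / 11.50 = 0.997 ≈ 1, so the ion is M⁺.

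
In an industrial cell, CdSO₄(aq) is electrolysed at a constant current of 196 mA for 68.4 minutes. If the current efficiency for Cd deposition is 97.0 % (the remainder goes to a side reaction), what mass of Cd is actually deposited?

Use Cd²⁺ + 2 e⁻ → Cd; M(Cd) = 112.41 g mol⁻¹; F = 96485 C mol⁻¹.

Q = I·t = 0.1960 × 4104.0 = 804.4 C.
n(e⁻) = 804.4/96485 = 0.008337 mol; theoretically n(Cd) = 0.008337/2 = 0.004168 mol, m_theo = 0.4686 g.
At 97.0 % efficiency, m_actual = 0.970 × 0.4686 = 0.455 g.

0.455 g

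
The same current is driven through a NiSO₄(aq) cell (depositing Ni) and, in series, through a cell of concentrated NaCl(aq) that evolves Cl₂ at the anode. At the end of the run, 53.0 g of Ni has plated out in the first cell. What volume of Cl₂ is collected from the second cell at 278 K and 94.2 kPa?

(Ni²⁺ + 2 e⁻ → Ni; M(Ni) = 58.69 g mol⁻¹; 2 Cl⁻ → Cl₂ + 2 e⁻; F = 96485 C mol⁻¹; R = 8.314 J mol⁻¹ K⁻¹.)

n(Ni) = 53.0 / 58.69 = 0.9030 mol, so n(e⁻) = 2 × 0.9030 = 1.806 mol.
The cells are in series, so the same 1.806 mol of electrons passes through the second cell.
2 Cl⁻ → Cl₂ + 2 e⁻ — 2 mol e⁻ per mol Cl₂, so n(Cl₂) = 1.806/2 = 0.9030 mol.
V = nRT/P = (0.9030 × 8.314 × 278) / (94.2 × 10³) = 0.0222 m³ = 22.2 L.

22.2 L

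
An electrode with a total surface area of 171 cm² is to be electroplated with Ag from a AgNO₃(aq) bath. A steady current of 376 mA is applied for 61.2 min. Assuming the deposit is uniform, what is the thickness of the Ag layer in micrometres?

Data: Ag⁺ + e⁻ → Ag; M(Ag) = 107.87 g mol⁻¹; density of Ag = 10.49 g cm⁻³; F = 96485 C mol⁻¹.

8.61 μm

Q = I·t = 0.3760 × 3672.0 = 1381 C; n(e⁻) = 0.01431 mol.
n(Ag) = n(e⁻)/1 = 0.01431 mol, so m = 0.01431 × 107.87 = 1.544 g.
Volume = m/ρ = 1.544 / 10.49 = 0.1471 cm³.
Thickness = V/A = 0.1471 / 171 = 8.61 × 10⁻⁴ cm = 8.61 μm.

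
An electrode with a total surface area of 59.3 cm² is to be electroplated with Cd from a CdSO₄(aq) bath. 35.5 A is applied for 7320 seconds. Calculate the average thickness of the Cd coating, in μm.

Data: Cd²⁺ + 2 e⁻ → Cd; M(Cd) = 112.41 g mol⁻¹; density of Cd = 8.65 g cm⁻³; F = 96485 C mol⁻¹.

2950 μm

Q = I·t = 35.50 × 7320.0 = 259900 C; n(e⁻) = 2.693 mol.
n(Cd) = n(e⁻)/2 = 1.347 mol, so m = 1.347 × 112.41 = 151.4 g.
Volume = m/ρ = 151.4 / 8.65 = 17.50 cm³.
Thickness = V/A = 17.50 / 59.3 = 0.295 cm = 2950 μm.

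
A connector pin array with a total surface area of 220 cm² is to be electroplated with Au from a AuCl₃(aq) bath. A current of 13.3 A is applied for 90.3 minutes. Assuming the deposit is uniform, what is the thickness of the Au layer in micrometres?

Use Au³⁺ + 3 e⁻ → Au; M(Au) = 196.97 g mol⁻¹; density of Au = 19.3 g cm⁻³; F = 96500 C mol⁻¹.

Q = I·t = 13.30 × 5418.0 = 72060 C; n(e⁻) = 0.7467 mol.
n(Au) = n(e⁻)/3 = 0.2489 mol, so m = 0.2489 × 196.97 = 49.03 g.
Volume = m/ρ = 49.03 / 19.3 = 2.540 cm³.
Thickness = V/A = 2.540 / 220 = 0.0115 cm = 115 μm.

115 μm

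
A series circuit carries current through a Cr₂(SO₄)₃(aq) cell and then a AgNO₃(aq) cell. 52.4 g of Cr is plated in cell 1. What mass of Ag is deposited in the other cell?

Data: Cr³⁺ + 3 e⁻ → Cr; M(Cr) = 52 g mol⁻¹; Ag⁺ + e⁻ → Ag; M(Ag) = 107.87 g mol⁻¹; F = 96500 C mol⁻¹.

326 g

n(Cr) = 52.4 / 52 = 1.008 mol.
Since Cr³⁺ + 3 e⁻ → Cr, n(e⁻) passed = 3 × 1.008 = 3.023 mol.
Cells in series carry the same charge, so the same 3.023 mol of electrons passes through cell 2.
Ag⁺ + e⁻ → Ag, so n(Ag) = 3.023 / 1 = 3.023 mol.
m(Ag) = 3.023 × 107.87 = 326 g.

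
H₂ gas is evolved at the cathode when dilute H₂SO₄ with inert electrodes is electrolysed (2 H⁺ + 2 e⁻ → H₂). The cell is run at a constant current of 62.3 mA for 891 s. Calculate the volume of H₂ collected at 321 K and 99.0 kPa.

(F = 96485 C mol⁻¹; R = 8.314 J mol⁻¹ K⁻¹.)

Q = I·t = 0.06230 A × 891.00 s = 55.51 C.
n(e⁻) = Q/F = 55.51 / 96485 = 0.0005753 mol.
2 electrons are transferred per H₂ molecule, so n(H₂) = 0.0005753 / 2 = 0.0002877 mol.
V = nRT/P = (0.0002877 × 8.314 × 321) / (99.0 × 10³ Pa) = 7.75 × 10⁻⁶ m³ = 0.00775 L.

0.00775 L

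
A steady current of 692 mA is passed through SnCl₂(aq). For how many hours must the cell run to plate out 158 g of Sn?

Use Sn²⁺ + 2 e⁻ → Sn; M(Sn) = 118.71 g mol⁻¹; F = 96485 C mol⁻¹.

103 h

n(Sn) = m/M = 158 / 118.71 = 1.331 mol.
Each Sn atom requires 2 electrons, so n(e⁻) = 2 × 1.331 = 2.662 mol.
Q = n(e⁻)·F = 2.662 × 96485 = 256800 C.
t = Q/I = 256800 / 0.6920 A = 371200 s = 103 h.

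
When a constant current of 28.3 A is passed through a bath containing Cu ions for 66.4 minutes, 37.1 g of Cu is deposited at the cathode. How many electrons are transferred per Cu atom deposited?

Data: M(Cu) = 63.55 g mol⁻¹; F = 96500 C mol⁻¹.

2

Q = I·t = 28.30 A × 3984.0 s = 112700 C, so n(e⁻) = 112700/96500 = 1.168 mol.
n(Cu) deposited = 37.1 / 63.55 = 0.5838 mol.
Electrons per atom = n(e⁻)/n(Cu) = 1.168 / 0.5838 = 2.00 ≈ 2, so the ion is Cu²⁺.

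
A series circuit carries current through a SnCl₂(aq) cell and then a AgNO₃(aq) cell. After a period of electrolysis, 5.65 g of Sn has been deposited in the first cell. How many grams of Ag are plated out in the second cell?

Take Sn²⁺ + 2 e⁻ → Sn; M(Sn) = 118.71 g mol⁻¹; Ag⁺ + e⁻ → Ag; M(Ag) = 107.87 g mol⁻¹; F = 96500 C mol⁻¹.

10.3 g

n(Sn) = 5.65 / 118.71 = 0.04759 mol.
Since Sn²⁺ + 2 e⁻ → Sn, n(e⁻) passed = 2 × 0.04759 = 0.09519 mol.
Cells in series carry the same charge, so the same 0.09519 mol of electrons passes through cell 2.
Ag⁺ + e⁻ → Ag, so n(Ag) = 0.09519 / 1 = 0.09519 mol.
m(Ag) = 0.09519 × 107.87 = 10.3 g.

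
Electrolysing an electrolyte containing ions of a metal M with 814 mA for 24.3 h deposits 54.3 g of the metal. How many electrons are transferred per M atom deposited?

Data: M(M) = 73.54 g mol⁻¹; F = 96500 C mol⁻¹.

1

Q = I·t = 0.8140 A × 87480 s = 71210 C, so n(e⁻) = 71210/96500 = 0.7379 mol.
n(M) deposited = 54.3 / 73.54 = 0.7384 mol.
Electrons per atom = n(e⁻)/n(M) = 0.7379 / 0.7384 = 0.999 ≈ 1, so the ion is M⁺.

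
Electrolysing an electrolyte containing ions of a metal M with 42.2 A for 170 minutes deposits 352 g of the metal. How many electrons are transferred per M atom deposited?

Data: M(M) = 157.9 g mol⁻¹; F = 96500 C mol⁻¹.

2

Q = I·t = 42.20 A × 10200 s = 430400 C, so n(e⁻) = 430400/96500 = 4.461 mol.
n(M) deposited = 352 / 157.9 = 2.229 mol.
Electrons per atom = n(e⁻)/n(M) = 4.461 / 2.229 = 2.00 ≈ 2, so the ion is M²⁺.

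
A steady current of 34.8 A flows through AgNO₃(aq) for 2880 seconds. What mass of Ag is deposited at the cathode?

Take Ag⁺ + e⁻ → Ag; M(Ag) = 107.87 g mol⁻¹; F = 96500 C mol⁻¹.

112 g

Q = I·t = 34.80 A × 2880.0 s = 100200 C.
n(e⁻) = Q/F = 100200 / 96500 = 1.039 mol.
Ag⁺ + e⁻ → Ag, so n(Ag) = n(e⁻)/1 = 1.039 mol.
m = n·M = 1.039 × 107.87 = 112 g.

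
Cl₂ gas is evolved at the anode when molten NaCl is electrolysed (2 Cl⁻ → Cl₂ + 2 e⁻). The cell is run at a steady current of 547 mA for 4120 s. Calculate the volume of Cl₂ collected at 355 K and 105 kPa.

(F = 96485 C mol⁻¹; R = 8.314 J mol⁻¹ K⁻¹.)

Q = I·t = 0.5470 A × 4120.0 s = 2254 C.
n(e⁻) = Q/F = 2254 / 96485 = 0.02336 mol.
2 electrons are transferred per Cl₂ molecule, so n(Cl₂) = 0.02336 / 2 = 0.01168 mol.
V = nRT/P = (0.01168 × 8.314 × 355) / (105 × 10³ Pa) = 3.28 × 10⁻⁴ m³ = 0.328 L.

0.328 L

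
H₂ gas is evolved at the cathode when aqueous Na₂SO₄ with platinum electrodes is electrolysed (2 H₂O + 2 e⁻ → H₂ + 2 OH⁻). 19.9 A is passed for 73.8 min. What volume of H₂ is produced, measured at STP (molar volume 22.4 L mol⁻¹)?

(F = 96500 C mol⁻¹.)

10.2 L

Q = I·t = 19.90 A × 4428.0 s = 88120 C.
n(e⁻) = Q/F = 88120 / 96500 = 0.9131 mol.
2 electrons are transferred per H₂ molecule, so n(H₂) = 0.9131 / 2 = 0.4566 mol.
V = n × V_m = 0.4566 × 22.4 = 10.2 L.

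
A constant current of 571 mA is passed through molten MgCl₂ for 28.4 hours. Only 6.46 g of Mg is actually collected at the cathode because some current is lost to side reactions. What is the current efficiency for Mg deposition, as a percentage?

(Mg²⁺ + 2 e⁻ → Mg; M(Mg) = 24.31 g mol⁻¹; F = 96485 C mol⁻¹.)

87.8 %

Q = I·t = 0.5710 × 102240 = 58380 C; n(e⁻) = 58380/96485 = 0.6051 mol.
Theoretical n(Mg) = n(e⁻)/2 = 0.3025 mol, i.e. m_theo = 0.3025 × 24.31 = 7.354 g.
Efficiency = m_actual / m_theo = 6.46 / 7.354 = 87.8 %.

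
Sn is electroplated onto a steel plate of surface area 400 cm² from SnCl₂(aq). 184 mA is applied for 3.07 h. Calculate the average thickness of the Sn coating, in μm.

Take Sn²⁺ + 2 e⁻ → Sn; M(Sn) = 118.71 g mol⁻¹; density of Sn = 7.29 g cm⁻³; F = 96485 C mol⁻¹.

Q = I·t = 0.1840 × 11052 = 2034 C; n(e⁻) = 0.02108 mol.
n(Sn) = n(e⁻)/2 = 0.01054 mol, so m = 0.01054 × 118.71 = 1.251 g.
Volume = m/ρ = 1.251 / 7.29 = 0.1716 cm³.
Thickness = V/A = 0.1716 / 400 = 4.29 × 10⁻⁴ cm = 4.29 μm.

4.29 μm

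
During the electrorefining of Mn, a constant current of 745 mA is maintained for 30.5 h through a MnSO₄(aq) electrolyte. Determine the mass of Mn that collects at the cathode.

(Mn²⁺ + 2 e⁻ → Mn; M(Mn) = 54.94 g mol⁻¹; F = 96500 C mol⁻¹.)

Q = I·t = 0.7450 A × 109800 s = 81800 C.
n(e⁻) = Q/F = 81800 / 96500 = 0.8477 mol.
Mn²⁺ + 2 e⁻ → Mn, so n(Mn) = n(e⁻)/2 = 0.4238 mol.
m = n·M = 0.4238 × 54.94 = 23.3 g.

23.3 g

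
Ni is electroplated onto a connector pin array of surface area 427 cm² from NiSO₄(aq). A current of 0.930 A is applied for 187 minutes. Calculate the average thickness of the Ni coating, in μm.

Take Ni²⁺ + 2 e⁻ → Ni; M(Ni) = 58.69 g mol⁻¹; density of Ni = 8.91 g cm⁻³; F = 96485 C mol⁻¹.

8.34 μm

Q = I·t = 0.9300 × 11220 = 10430 C; n(e⁻) = 0.1081 mol.
n(Ni) = n(e⁻)/2 = 0.05407 mol, so m = 0.05407 × 58.69 = 3.174 g.
Volume = m/ρ = 3.174 / 8.91 = 0.3562 cm³.
Thickness = V/A = 0.3562 / 427 = 8.34 × 10⁻⁴ cm = 8.34 μm.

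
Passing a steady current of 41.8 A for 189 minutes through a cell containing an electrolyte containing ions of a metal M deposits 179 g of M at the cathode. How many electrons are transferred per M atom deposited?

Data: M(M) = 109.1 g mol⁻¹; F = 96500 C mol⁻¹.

3

Q = I·t = 41.80 A × 11340 s = 474000 C, so n(e⁻) = 474000/96500 = 4.912 mol.
n(M) deposited = 179 / 109.1 = 1.641 mol.
Electrons per atom = n(e⁻)/n(M) = 4.912 / 1.641 = 2.99 ≈ 3, so the ion is M³⁺.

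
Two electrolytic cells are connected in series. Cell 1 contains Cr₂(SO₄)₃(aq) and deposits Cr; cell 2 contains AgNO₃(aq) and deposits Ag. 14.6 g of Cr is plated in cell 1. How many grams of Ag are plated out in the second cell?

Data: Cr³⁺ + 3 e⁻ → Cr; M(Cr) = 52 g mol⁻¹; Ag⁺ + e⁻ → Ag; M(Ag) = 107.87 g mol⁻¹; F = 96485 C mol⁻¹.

n(Cr) = 14.6 / 52 = 0.2808 mol.
Since Cr³⁺ + 3 e⁻ → Cr, n(e⁻) passed = 3 × 0.2808 = 0.8423 mol.
Cells in series carry the same charge, so the same 0.8423 mol of electrons passes through cell 2.
Ag⁺ + e⁻ → Ag, so n(Ag) = 0.8423 / 1 = 0.8423 mol.
m(Ag) = 0.8423 × 107.87 = 90.9 g.

90.9 g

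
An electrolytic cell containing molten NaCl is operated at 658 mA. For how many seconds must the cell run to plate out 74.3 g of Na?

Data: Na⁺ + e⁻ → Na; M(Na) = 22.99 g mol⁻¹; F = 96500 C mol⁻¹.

n(Na) = m/M = 74.3 / 22.99 = 3.232 mol.
Each Na atom requires 1 electron, so n(e⁻) = 1 × 3.232 = 3.232 mol.
Q = n(e⁻)·F = 3.232 × 96500 = 311900 C.
t = Q/I = 311900 / 0.6580 A = 474000 s.

4.74 × 10⁵ s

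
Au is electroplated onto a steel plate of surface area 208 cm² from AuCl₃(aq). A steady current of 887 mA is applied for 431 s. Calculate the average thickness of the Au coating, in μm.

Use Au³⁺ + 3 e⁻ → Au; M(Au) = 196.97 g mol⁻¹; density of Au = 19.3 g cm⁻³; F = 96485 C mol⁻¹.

0.648 μm

Q = I·t = 0.8870 × 431.00 = 382.3 C; n(e⁻) = 0.003962 mol.
n(Au) = n(e⁻)/3 = 0.001321 mol, so m = 0.001321 × 196.97 = 0.2601 g.
Volume = m/ρ = 0.2601 / 19.3 = 0.01348 cm³.
Thickness = V/A = 0.01348 / 208 = 6.48 × 10⁻⁵ cm = 0.648 μm.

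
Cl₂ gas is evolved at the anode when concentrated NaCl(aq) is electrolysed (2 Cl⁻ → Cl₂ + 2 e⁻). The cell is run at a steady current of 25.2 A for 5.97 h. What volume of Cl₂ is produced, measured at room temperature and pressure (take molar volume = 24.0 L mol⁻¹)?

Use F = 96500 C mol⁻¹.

67.3 L

Q = I·t = 25.20 A × 21492 s = 541600 C.
n(e⁻) = Q/F = 541600 / 96500 = 5.612 mol.
2 electrons are transferred per Cl₂ molecule, so n(Cl₂) = 5.612 / 2 = 2.806 mol.
V = n × V_m = 2.806 × 24.0 = 67.3 L.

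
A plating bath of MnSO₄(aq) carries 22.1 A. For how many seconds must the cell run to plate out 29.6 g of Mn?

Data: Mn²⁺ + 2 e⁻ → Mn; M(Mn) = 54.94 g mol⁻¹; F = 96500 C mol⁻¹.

4710 s

n(Mn) = m/M = 29.6 / 54.94 = 0.5388 mol.
Each Mn atom requires 2 electrons, so n(e⁻) = 2 × 0.5388 = 1.078 mol.
Q = n(e⁻)·F = 1.078 × 96500 = 104000 C.
t = Q/I = 104000 / 22.10 A = 4705 s.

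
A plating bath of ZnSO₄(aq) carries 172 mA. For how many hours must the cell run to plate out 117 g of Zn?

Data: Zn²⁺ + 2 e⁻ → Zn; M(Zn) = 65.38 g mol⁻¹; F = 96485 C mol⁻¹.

558 h

n(Zn) = m/M = 117 / 65.38 = 1.790 mol.
Each Zn atom requires 2 electrons, so n(e⁻) = 2 × 1.790 = 3.579 mol.
Q = n(e⁻)·F = 3.579 × 96485 = 345300 C.
t = Q/I = 345300 / 0.1720 A = 2008000 s = 558 h.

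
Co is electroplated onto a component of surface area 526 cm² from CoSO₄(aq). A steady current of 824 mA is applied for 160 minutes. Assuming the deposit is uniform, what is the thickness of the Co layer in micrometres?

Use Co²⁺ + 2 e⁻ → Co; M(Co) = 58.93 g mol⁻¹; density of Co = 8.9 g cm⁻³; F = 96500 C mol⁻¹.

5.16 μm

Q = I·t = 0.8240 × 9600.0 = 7910 C; n(e⁻) = 0.08197 mol.
n(Co) = n(e⁻)/2 = 0.04099 mol, so m = 0.04099 × 58.93 = 2.415 g.
Volume = m/ρ = 2.415 / 8.9 = 0.2714 cm³.
Thickness = V/A = 0.2714 / 526 = 5.16 × 10⁻⁴ cm = 5.16 μm.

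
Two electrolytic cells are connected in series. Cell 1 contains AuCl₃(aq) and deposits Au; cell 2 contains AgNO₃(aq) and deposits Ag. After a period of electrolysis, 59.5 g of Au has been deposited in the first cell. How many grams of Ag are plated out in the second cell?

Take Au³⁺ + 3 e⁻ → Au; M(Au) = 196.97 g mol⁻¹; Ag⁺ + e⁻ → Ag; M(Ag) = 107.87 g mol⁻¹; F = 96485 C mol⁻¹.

97.8 g

n(Au) = 59.5 / 196.97 = 0.3021 mol.
Since Au³⁺ + 3 e⁻ → Au, n(e⁻) passed = 3 × 0.3021 = 0.9062 mol.
Cells in series carry the same charge, so the same 0.9062 mol of electrons passes through cell 2.
Ag⁺ + e⁻ → Ag, so n(Ag) = 0.9062 / 1 = 0.9062 mol.
m(Ag) = 0.9062 × 107.87 = 97.8 g.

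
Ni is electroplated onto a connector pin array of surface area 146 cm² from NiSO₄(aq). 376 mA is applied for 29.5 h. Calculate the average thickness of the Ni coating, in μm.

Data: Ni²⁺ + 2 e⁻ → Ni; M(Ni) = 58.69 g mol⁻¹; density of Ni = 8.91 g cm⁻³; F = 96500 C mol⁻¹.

93.3 μm

Q = I·t = 0.3760 × 106200 = 39930 C; n(e⁻) = 0.4138 mol.
n(Ni) = n(e⁻)/2 = 0.2069 mol, so m = 0.2069 × 58.69 = 12.14 g.
Volume = m/ρ = 12.14 / 8.91 = 1.363 cm³.
Thickness = V/A = 1.363 / 146 = 0.00933 cm = 93.3 μm.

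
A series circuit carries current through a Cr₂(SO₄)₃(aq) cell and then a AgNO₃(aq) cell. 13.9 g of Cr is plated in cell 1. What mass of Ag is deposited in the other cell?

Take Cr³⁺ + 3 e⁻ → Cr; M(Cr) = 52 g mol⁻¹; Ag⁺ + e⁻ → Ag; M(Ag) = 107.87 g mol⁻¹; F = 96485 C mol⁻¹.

86.5 g

n(Cr) = 13.9 / 52 = 0.2673 mol.
Since Cr³⁺ + 3 e⁻ → Cr, n(e⁻) passed = 3 × 0.2673 = 0.8019 mol.
Cells in series carry the same charge, so the same 0.8019 mol of electrons passes through cell 2.
Ag⁺ + e⁻ → Ag, so n(Ag) = 0.8019 / 1 = 0.8019 mol.
m(Ag) = 0.8019 × 107.87 = 86.5 g.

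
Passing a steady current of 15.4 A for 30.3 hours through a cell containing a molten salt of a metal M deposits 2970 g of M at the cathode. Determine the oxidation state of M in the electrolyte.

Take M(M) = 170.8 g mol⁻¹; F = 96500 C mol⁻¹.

+1

Q = I·t = 15.40 A × 109080 s = 1680000 C, so n(e⁻) = 1680000/96500 = 17.41 mol.
n(M) deposited = 2970 / 170.8 = 17.39 mol.
Electrons per atom = n(e⁻)/n(M) = 17.41 / 17.39 = 1.00 ≈ 1, so the ion is M⁺.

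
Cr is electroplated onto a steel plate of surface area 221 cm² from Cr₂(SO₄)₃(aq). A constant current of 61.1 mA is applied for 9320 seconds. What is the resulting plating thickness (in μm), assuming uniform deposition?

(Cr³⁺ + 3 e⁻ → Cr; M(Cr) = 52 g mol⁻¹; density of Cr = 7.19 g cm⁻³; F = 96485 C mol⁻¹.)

0.644 μm

Q = I·t = 0.06110 × 9320.0 = 569.5 C; n(e⁻) = 0.005902 mol.
n(Cr) = n(e⁻)/3 = 0.001967 mol, so m = 0.001967 × 52 = 0.1023 g.
Volume = m/ρ = 0.1023 / 7.19 = 0.01423 cm³.
Thickness = V/A = 0.01423 / 221 = 6.44 × 10⁻⁵ cm = 0.644 μm.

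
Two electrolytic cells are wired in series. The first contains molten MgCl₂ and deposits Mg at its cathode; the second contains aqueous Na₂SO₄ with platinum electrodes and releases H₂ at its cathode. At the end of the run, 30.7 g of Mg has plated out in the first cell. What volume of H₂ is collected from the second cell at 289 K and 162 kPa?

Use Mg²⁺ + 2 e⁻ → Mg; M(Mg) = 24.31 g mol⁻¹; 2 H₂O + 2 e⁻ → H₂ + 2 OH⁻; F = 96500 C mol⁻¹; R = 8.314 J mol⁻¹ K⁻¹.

n(Mg) = 30.7 / 24.31 = 1.263 mol, so n(e⁻) = 2 × 1.263 = 2.526 mol.
The cells are in series, so the same 2.526 mol of electrons passes through the second cell.
2 H₂O + 2 e⁻ → H₂ + 2 OH⁻ — 2 mol e⁻ per mol H₂, so n(H₂) = 2.526/2 = 1.263 mol.
V = nRT/P = (1.263 × 8.314 × 289) / (162 × 10³) = 0.0187 m³ = 18.7 L.

18.7 L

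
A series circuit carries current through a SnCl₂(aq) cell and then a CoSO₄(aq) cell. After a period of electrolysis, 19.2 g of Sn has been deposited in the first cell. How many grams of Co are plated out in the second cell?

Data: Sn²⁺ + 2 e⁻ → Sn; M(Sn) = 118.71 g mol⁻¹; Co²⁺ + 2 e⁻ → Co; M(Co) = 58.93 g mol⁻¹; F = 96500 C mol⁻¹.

9.53 g

n(Sn) = 19.2 / 118.71 = 0.1617 mol.
Since Sn²⁺ + 2 e⁻ → Sn, n(e⁻) passed = 2 × 0.1617 = 0.3235 mol.
Cells in series carry the same charge, so the same 0.3235 mol of electrons passes through cell 2.
Co²⁺ + 2 e⁻ → Co, so n(Co) = 0.3235 / 2 = 0.1617 mol.
m(Co) = 0.1617 × 58.93 = 9.53 g.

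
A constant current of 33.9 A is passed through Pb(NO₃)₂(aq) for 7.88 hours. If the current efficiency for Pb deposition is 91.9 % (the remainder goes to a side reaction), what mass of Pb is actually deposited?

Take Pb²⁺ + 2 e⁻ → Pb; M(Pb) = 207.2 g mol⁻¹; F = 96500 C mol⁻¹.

Q = I·t = 33.90 × 28368 = 961700 C.
n(e⁻) = 961700/96500 = 9.966 mol; theoretically n(Pb) = 9.966/2 = 4.983 mol, m_theo = 1032 g.
At 91.9 % efficiency, m_actual = 0.919 × 1032 = 949 g.

949 g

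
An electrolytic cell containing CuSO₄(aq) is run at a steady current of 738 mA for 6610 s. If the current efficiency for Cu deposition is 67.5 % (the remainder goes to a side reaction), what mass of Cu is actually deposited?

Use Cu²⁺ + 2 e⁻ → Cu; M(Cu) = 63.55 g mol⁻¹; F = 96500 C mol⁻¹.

1.08 g

Q = I·t = 0.7380 × 6610.0 = 4878 C.
n(e⁻) = 4878/96500 = 0.05055 mol; theoretically n(Cu) = 0.05055/2 = 0.02528 mol, m_theo = 1.606 g.
At 67.5 % efficiency, m_actual = 0.675 × 1.606 = 1.08 g.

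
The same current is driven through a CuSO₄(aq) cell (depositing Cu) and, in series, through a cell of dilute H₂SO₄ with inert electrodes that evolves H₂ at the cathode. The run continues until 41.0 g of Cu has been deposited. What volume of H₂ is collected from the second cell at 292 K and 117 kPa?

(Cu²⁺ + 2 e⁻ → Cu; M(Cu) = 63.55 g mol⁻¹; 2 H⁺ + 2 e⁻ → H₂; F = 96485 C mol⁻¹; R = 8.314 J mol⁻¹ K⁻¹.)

n(Cu) = 41.0 / 63.55 = 0.6452 mol, so n(e⁻) = 2 × 0.6452 = 1.290 mol.
The cells are in series, so the same 1.290 mol of electrons passes through the second cell.
2 H⁺ + 2 e⁻ → H₂ — 2 mol e⁻ per mol H₂, so n(H₂) = 1.290/2 = 0.6452 mol.
V = nRT/P = (0.6452 × 8.314 × 292) / (117 × 10³) = 0.0134 m³ = 13.4 L.

13.4 L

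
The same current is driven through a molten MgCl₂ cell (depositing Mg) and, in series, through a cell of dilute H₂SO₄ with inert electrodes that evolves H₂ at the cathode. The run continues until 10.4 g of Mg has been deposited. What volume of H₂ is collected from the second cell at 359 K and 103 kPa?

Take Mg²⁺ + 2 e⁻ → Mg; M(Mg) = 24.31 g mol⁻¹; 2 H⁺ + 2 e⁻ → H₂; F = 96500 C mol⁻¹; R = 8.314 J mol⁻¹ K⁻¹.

n(Mg) = 10.4 / 24.31 = 0.4278 mol, so n(e⁻) = 2 × 0.4278 = 0.8556 mol.
The cells are in series, so the same 0.8556 mol of electrons passes through the second cell.
2 H⁺ + 2 e⁻ → H₂ — 2 mol e⁻ per mol H₂, so n(H₂) = 0.8556/2 = 0.4278 mol.
V = nRT/P = (0.4278 × 8.314 × 359) / (103 × 10³) = 0.0124 m³ = 12.4 L.

12.4 L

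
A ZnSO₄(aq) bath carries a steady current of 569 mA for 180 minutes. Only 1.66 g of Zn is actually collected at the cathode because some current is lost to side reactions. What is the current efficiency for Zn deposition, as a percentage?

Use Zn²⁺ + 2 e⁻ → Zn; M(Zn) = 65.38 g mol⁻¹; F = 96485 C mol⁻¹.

79.7 %

Q = I·t = 0.5690 × 10800 = 6145 C; n(e⁻) = 6145/96485 = 0.06369 mol.
Theoretical n(Zn) = n(e⁻)/2 = 0.03185 mol, i.e. m_theo = 0.03185 × 65.38 = 2.082 g.
Efficiency = m_actual / m_theo = 1.66 / 2.082 = 79.7 %.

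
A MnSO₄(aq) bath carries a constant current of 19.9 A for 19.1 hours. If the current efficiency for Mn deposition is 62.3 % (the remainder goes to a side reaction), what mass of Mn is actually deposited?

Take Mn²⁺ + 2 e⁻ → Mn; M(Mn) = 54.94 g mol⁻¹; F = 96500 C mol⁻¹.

Q = I·t = 19.90 × 68760 = 1368000 C.
n(e⁻) = 1368000/96500 = 14.18 mol; theoretically n(Mn) = 14.18/2 = 7.090 mol, m_theo = 389.5 g.
At 62.3 % efficiency, m_actual = 0.623 × 389.5 = 243 g.

243 g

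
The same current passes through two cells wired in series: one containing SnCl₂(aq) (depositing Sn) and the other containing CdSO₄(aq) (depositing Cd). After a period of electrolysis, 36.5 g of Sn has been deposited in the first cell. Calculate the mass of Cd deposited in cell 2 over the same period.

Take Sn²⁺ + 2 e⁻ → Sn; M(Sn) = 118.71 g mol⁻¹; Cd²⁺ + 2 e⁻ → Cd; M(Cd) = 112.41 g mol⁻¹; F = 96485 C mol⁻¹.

34.6 g

n(Sn) = 36.5 / 118.71 = 0.3075 mol.
Since Sn²⁺ + 2 e⁻ → Sn, n(e⁻) passed = 2 × 0.3075 = 0.6149 mol.
Cells in series carry the same charge, so the same 0.6149 mol of electrons passes through cell 2.
Cd²⁺ + 2 e⁻ → Cd, so n(Cd) = 0.6149 / 2 = 0.3075 mol.
m(Cd) = 0.3075 × 112.41 = 34.6 g.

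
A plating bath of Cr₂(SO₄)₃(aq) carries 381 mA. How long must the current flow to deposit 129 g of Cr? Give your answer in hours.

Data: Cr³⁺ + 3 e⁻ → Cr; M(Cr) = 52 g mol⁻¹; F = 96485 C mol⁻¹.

524 h

n(Cr) = m/M = 129 / 52 = 2.481 mol.
Each Cr atom requires 3 electrons, so n(e⁻) = 3 × 2.481 = 7.442 mol.
Q = n(e⁻)·F = 7.442 × 96485 = 718100 C.
t = Q/I = 718100 / 0.3810 A = 1885000 s = 524 h.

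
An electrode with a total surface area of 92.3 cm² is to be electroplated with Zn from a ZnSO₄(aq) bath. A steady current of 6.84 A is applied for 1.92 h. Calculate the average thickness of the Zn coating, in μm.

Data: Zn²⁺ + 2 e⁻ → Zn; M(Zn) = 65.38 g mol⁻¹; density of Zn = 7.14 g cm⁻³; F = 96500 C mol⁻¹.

Q = I·t = 6.840 × 6912.0 = 47280 C; n(e⁻) = 0.4899 mol.
n(Zn) = n(e⁻)/2 = 0.2450 mol, so m = 0.2450 × 65.38 = 16.02 g.
Volume = m/ρ = 16.02 / 7.14 = 2.243 cm³.
Thickness = V/A = 2.243 / 92.3 = 0.0243 cm = 243 μm.

243 μm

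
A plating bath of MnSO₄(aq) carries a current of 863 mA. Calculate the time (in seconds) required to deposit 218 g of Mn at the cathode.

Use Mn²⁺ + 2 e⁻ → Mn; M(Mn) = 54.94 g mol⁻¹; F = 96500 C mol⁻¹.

8.87 × 10⁵ s

n(Mn) = m/M = 218 / 54.94 = 3.968 mol.
Each Mn atom requires 2 electrons, so n(e⁻) = 2 × 3.968 = 7.936 mol.
Q = n(e⁻)·F = 7.936 × 96500 = 765800 C.
t = Q/I = 765800 / 0.8630 A = 887400 s.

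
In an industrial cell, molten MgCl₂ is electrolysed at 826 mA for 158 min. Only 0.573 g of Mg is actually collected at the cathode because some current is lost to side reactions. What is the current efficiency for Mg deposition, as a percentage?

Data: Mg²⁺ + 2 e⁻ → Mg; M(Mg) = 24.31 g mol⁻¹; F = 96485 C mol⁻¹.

58.1 %

Q = I·t = 0.8260 × 9480.0 = 7830 C; n(e⁻) = 7830/96485 = 0.08116 mol.
Theoretical n(Mg) = n(e⁻)/2 = 0.04058 mol, i.e. m_theo = 0.04058 × 24.31 = 0.9865 g.
Efficiency = m_actual / m_theo = 0.573 / 0.9865 = 58.1 %.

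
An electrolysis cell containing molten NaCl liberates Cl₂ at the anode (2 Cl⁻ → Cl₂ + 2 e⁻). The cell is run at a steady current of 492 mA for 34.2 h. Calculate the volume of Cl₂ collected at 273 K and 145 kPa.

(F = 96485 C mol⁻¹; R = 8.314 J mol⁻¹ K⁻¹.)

Q = I·t = 0.4920 A × 123120 s = 60580 C.
n(e⁻) = Q/F = 60580 / 96485 = 0.6278 mol.
2 electrons are transferred per Cl₂ molecule, so n(Cl₂) = 0.6278 / 2 = 0.3139 mol.
V = nRT/P = (0.3139 × 8.314 × 273) / (145 × 10³ Pa) = 0.00491 m³ = 4.91 L.

4.91 L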